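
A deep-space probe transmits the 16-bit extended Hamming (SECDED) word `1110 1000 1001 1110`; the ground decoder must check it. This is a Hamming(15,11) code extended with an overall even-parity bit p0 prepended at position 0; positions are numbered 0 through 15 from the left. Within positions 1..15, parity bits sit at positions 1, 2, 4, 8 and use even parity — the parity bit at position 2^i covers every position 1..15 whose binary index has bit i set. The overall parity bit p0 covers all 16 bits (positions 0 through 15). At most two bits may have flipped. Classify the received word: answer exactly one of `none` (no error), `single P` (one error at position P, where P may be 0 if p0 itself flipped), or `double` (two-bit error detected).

single 11

s1: b1⊕b3⊕b5⊕b7⊕b9⊕b11⊕b13⊕b15 = 1⊕0⊕0⊕0⊕0⊕1⊕1⊕0 = 1
s2: b2⊕b3⊕b6⊕b7⊕b10⊕b11⊕b14⊕b15 = 1⊕0⊕0⊕0⊕0⊕1⊕1⊕0 = 1
s4: b4⊕b5⊕b6⊕b7⊕b12⊕b13⊕b14⊕b15 = 1⊕0⊕0⊕0⊕1⊕1⊕1⊕0 = 0
s8: b8⊕b9⊕b10⊕b11⊕b12⊕b13⊕b14⊕b15 = 1⊕0⊕0⊕1⊕1⊕1⊕1⊕0 = 1
Syndrome (s8...s1) = 1011 → position 11.
Overall parity (XOR of all 16 bits, including p0): 1⊕1⊕1⊕0⊕1⊕0⊕0⊕0⊕1⊕0⊕0⊕1⊕1⊕1⊕1⊕0 = 1
Overall=1, syndrome position=11 → single-bit error at position 11.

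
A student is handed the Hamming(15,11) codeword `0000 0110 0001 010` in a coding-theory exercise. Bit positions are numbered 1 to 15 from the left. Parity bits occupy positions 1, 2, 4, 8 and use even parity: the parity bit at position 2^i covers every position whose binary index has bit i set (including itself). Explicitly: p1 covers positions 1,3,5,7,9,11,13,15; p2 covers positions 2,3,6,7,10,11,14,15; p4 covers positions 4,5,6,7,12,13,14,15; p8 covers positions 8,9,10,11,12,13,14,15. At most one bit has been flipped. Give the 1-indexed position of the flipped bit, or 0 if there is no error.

3

s1: b1⊕b3⊕b5⊕b7⊕b9⊕b11⊕b13⊕b15 = 0⊕0⊕0⊕1⊕0⊕0⊕0⊕0 = 1
s2: b2⊕b3⊕b6⊕b7⊕b10⊕b11⊕b14⊕b15 = 0⊕0⊕1⊕1⊕0⊕0⊕1⊕0 = 1
s4: b4⊕b5⊕b6⊕b7⊕b12⊕b13⊕b14⊕b15 = 0⊕0⊕1⊕1⊕1⊕0⊕1⊕0 = 0
s8: b8⊕b9⊕b10⊕b11⊕b12⊕b13⊕b14⊕b15 = 0⊕0⊕0⊕0⊕1⊕0⊕1⊕0 = 0
Syndrome (s8...s1) = 0011 → position 3.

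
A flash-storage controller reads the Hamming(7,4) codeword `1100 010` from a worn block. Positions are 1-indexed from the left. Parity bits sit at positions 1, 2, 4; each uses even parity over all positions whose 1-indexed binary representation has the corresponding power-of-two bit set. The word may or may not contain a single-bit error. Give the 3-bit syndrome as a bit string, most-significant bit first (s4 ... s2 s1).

101

s1: b1⊕b3⊕b5⊕b7 = 1⊕0⊕0⊕0 = 1
s2: b2⊕b3⊕b6⊕b7 = 1⊕0⊕1⊕0 = 0
s4: b4⊕b5⊕b6⊕b7 = 0⊕0⊕1⊕0 = 1
Syndrome (s4...s1) = 101 → position 5.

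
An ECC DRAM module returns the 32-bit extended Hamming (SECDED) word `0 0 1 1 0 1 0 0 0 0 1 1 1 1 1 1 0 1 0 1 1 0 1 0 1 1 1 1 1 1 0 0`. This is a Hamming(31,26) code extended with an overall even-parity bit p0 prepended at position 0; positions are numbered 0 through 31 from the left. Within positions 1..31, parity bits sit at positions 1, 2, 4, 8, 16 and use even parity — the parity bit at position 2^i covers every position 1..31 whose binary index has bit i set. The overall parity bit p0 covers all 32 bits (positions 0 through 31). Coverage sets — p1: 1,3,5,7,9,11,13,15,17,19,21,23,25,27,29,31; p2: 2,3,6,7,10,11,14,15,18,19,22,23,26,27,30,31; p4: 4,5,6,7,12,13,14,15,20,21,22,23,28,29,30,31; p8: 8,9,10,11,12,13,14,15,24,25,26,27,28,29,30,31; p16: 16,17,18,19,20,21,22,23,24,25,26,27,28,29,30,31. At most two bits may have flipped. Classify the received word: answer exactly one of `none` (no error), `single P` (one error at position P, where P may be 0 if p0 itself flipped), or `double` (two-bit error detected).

s1: b1⊕b3⊕b5⊕b7⊕b9⊕b11⊕b13⊕b15⊕b17⊕b19⊕b21⊕b23⊕b25⊕b27⊕b29⊕b31 = 0⊕1⊕1⊕0⊕0⊕1⊕1⊕1⊕1⊕1⊕0⊕0⊕1⊕1⊕1⊕0 = 0
s2: b2⊕b3⊕b6⊕b7⊕b10⊕b11⊕b14⊕b15⊕b18⊕b19⊕b22⊕b23⊕b26⊕b27⊕b30⊕b31 = 1⊕1⊕0⊕0⊕1⊕1⊕1⊕1⊕0⊕1⊕1⊕0⊕1⊕1⊕0⊕0 = 0
s4: b4⊕b5⊕b6⊕b7⊕b12⊕b13⊕b14⊕b15⊕b20⊕b21⊕b22⊕b23⊕b28⊕b29⊕b30⊕b31 = 0⊕1⊕0⊕0⊕1⊕1⊕1⊕1⊕1⊕0⊕1⊕0⊕1⊕1⊕0⊕0 = 1
s8: b8⊕b9⊕b10⊕b11⊕b12⊕b13⊕b14⊕b15⊕b24⊕b25⊕b26⊕b27⊕b28⊕b29⊕b30⊕b31 = 0⊕0⊕1⊕1⊕1⊕1⊕1⊕1⊕1⊕1⊕1⊕1⊕1⊕1⊕0⊕0 = 0
s16: b16⊕b17⊕b18⊕b19⊕b20⊕b21⊕b22⊕b23⊕b24⊕b25⊕b26⊕b27⊕b28⊕b29⊕b30⊕b31 = 0⊕1⊕0⊕1⊕1⊕0⊕1⊕0⊕1⊕1⊕1⊕1⊕1⊕1⊕0⊕0 = 0
Syndrome (s16...s1) = 00100 → position 4.
Overall parity (XOR of all 32 bits, including p0): 0⊕0⊕1⊕1⊕0⊕1⊕0⊕0⊕0⊕0⊕1⊕1⊕1⊕1⊕1⊕1⊕0⊕1⊕0⊕1⊕1⊕0⊕1⊕0⊕1⊕1⊕1⊕1⊕1⊕1⊕0⊕0 = 1
Overall=1, syndrome position=4 → single-bit error at position 4.

single 4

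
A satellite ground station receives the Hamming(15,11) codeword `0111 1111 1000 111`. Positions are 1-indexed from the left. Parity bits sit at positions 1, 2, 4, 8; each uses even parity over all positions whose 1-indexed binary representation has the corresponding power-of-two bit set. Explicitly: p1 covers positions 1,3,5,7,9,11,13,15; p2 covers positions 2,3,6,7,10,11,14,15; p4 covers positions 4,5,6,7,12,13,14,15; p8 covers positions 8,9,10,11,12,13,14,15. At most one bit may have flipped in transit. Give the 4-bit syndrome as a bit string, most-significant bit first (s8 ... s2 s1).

s1: b1⊕b3⊕b5⊕b7⊕b9⊕b11⊕b13⊕b15 = 0⊕1⊕1⊕1⊕1⊕0⊕1⊕1 = 0
s2: b2⊕b3⊕b6⊕b7⊕b10⊕b11⊕b14⊕b15 = 1⊕1⊕1⊕1⊕0⊕0⊕1⊕1 = 0
s4: b4⊕b5⊕b6⊕b7⊕b12⊕b13⊕b14⊕b15 = 1⊕1⊕1⊕1⊕0⊕1⊕1⊕1 = 1
s8: b8⊕b9⊕b10⊕b11⊕b12⊕b13⊕b14⊕b15 = 1⊕1⊕0⊕0⊕0⊕1⊕1⊕1 = 1
Syndrome (s8...s1) = 1100 → position 12.

1100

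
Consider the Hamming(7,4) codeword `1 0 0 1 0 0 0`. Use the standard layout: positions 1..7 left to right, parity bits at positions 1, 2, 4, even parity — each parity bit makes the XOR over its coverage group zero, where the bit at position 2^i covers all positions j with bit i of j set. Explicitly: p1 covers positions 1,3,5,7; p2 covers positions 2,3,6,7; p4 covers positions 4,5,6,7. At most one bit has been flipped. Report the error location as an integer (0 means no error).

s1: b1⊕b3⊕b5⊕b7 = 1⊕0⊕0⊕0 = 1
s2: b2⊕b3⊕b6⊕b7 = 0⊕0⊕0⊕0 = 0
s4: b4⊕b5⊕b6⊕b7 = 1⊕0⊕0⊕0 = 1
Syndrome (s4...s1) = 101 → position 5.

5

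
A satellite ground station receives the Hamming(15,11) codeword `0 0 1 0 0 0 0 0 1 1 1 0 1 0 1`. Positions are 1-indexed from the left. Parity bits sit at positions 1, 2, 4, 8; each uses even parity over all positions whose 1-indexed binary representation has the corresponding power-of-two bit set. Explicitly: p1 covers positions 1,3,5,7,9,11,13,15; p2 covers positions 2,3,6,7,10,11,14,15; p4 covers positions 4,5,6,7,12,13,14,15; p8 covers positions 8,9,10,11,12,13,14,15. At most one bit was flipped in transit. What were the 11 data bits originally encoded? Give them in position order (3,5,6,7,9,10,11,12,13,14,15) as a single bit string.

10000110101

s1: b1⊕b3⊕b5⊕b7⊕b9⊕b11⊕b13⊕b15 = 0⊕1⊕0⊕0⊕1⊕1⊕1⊕1 = 1
s2: b2⊕b3⊕b6⊕b7⊕b10⊕b11⊕b14⊕b15 = 0⊕1⊕0⊕0⊕1⊕1⊕0⊕1 = 0
s4: b4⊕b5⊕b6⊕b7⊕b12⊕b13⊕b14⊕b15 = 0⊕0⊕0⊕0⊕0⊕1⊕0⊕1 = 0
s8: b8⊕b9⊕b10⊕b11⊕b12⊕b13⊕b14⊕b15 = 0⊕1⊕1⊕1⊕0⊕1⊕0⊕1 = 1
Syndrome (s8...s1) = 1001 → position 9.
Flip bit 9: corrected codeword = 001000000110101
Data bits at positions 3,5,6,7,9,10,11,12,13,14,15: 10000110101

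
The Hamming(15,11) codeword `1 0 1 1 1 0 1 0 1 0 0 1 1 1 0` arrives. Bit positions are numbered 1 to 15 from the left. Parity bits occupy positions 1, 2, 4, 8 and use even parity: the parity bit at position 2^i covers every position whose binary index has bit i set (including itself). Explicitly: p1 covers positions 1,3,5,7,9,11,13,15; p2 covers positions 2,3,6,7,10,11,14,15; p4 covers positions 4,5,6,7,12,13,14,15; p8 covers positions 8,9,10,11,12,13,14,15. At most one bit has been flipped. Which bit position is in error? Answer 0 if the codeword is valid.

2

s1: b1⊕b3⊕b5⊕b7⊕b9⊕b11⊕b13⊕b15 = 1⊕1⊕1⊕1⊕1⊕0⊕1⊕0 = 0
s2: b2⊕b3⊕b6⊕b7⊕b10⊕b11⊕b14⊕b15 = 0⊕1⊕0⊕1⊕0⊕0⊕1⊕0 = 1
s4: b4⊕b5⊕b6⊕b7⊕b12⊕b13⊕b14⊕b15 = 1⊕1⊕0⊕1⊕1⊕1⊕1⊕0 = 0
s8: b8⊕b9⊕b10⊕b11⊕b12⊕b13⊕b14⊕b15 = 0⊕1⊕0⊕0⊕1⊕1⊕1⊕0 = 0
Syndrome (s8...s1) = 0010 → position 2.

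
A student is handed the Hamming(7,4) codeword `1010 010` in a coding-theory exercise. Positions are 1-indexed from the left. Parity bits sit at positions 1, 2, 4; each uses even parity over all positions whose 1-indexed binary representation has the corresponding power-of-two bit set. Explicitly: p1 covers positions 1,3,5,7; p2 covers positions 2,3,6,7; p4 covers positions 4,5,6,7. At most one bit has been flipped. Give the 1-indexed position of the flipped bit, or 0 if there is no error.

4

s1: b1⊕b3⊕b5⊕b7 = 1⊕1⊕0⊕0 = 0
s2: b2⊕b3⊕b6⊕b7 = 0⊕1⊕1⊕0 = 0
s4: b4⊕b5⊕b6⊕b7 = 0⊕0⊕1⊕0 = 1
Syndrome (s4...s1) = 100 → position 4.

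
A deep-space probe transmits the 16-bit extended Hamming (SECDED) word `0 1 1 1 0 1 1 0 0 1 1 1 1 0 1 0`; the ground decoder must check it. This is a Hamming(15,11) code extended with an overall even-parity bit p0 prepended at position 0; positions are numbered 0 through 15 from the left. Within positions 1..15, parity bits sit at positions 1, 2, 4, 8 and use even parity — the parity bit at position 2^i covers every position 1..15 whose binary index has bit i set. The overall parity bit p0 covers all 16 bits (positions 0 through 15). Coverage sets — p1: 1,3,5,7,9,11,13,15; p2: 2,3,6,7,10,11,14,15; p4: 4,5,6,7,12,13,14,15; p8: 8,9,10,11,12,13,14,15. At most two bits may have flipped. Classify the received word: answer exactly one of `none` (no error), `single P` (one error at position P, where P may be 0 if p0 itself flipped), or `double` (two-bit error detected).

s1: b1⊕b3⊕b5⊕b7⊕b9⊕b11⊕b13⊕b15 = 1⊕1⊕1⊕0⊕1⊕1⊕0⊕0 = 1
s2: b2⊕b3⊕b6⊕b7⊕b10⊕b11⊕b14⊕b15 = 1⊕1⊕1⊕0⊕1⊕1⊕1⊕0 = 0
s4: b4⊕b5⊕b6⊕b7⊕b12⊕b13⊕b14⊕b15 = 0⊕1⊕1⊕0⊕1⊕0⊕1⊕0 = 0
s8: b8⊕b9⊕b10⊕b11⊕b12⊕b13⊕b14⊕b15 = 0⊕1⊕1⊕1⊕1⊕0⊕1⊕0 = 1
Syndrome (s8...s1) = 1001 → position 9.
Overall parity (XOR of all 16 bits, including p0): 0⊕1⊕1⊕1⊕0⊕1⊕1⊕0⊕0⊕1⊕1⊕1⊕1⊕0⊕1⊕0 = 0
Overall=0, syndrome position=9 → double-bit error detected (uncorrectable).

double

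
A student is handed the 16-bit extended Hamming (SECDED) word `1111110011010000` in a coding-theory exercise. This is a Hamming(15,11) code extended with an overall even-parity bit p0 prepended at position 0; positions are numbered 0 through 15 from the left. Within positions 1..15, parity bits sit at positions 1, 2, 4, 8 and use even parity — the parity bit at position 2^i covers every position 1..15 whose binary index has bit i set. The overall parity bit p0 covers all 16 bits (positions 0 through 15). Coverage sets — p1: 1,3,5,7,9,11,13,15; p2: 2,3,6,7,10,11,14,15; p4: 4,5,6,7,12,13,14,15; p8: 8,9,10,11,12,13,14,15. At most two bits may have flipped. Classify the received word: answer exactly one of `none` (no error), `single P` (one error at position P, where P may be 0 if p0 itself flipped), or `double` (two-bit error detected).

single 11

s1: b1⊕b3⊕b5⊕b7⊕b9⊕b11⊕b13⊕b15 = 1⊕1⊕1⊕0⊕1⊕1⊕0⊕0 = 1
s2: b2⊕b3⊕b6⊕b7⊕b10⊕b11⊕b14⊕b15 = 1⊕1⊕0⊕0⊕0⊕1⊕0⊕0 = 1
s4: b4⊕b5⊕b6⊕b7⊕b12⊕b13⊕b14⊕b15 = 1⊕1⊕0⊕0⊕0⊕0⊕0⊕0 = 0
s8: b8⊕b9⊕b10⊕b11⊕b12⊕b13⊕b14⊕b15 = 1⊕1⊕0⊕1⊕0⊕0⊕0⊕0 = 1
Syndrome (s8...s1) = 1011 → position 11.
Overall parity (XOR of all 16 bits, including p0): 1⊕1⊕1⊕1⊕1⊕1⊕0⊕0⊕1⊕1⊕0⊕1⊕0⊕0⊕0⊕0 = 1
Overall=1, syndrome position=11 → single-bit error at position 11.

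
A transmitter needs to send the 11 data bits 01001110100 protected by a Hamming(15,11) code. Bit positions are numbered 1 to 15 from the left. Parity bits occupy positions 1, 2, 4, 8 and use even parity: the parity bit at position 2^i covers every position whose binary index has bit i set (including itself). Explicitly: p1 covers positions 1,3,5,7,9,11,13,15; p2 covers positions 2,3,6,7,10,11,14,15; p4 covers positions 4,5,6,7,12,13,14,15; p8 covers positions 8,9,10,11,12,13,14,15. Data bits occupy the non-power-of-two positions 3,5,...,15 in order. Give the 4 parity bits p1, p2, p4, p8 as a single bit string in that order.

0000

Place data bits at non-power-of-two positions: b3=0, b5=1, b6=0, b7=0, b9=1, b10=1, b11=1, b12=0, b13=1, b14=0, b15=0.
p1 = XOR of data positions {3,5,7,9,11,13,15} = 0⊕1⊕0⊕1⊕1⊕1⊕0 = 0
p2 = XOR of data positions {3,6,7,10,11,14,15} = 0⊕0⊕0⊕1⊕1⊕0⊕0 = 0
p4 = XOR of data positions {5,6,7,12,13,14,15} = 1⊕0⊕0⊕0⊕1⊕0⊕0 = 0
p8 = XOR of data positions {9,10,11,12,13,14,15} = 1⊕1⊕1⊕0⊕1⊕0⊕0 = 0
Parity bits p1,p2,p4,p8 = 0000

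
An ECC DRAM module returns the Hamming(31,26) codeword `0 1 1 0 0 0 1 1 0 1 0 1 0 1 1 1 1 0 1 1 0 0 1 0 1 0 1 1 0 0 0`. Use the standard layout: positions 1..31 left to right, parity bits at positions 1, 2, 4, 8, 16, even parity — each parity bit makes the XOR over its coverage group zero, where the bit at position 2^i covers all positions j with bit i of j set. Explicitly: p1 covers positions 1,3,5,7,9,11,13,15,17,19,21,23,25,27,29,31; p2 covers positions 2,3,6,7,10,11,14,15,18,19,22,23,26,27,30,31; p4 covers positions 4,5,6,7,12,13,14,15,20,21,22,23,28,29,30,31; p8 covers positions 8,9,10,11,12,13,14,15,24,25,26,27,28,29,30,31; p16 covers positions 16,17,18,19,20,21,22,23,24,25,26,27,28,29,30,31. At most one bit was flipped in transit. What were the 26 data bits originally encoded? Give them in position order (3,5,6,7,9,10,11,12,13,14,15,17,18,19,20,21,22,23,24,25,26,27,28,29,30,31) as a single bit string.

10110101011101100101011000

s1: b1⊕b3⊕b5⊕b7⊕b9⊕b11⊕b13⊕b15⊕b17⊕b19⊕b21⊕b23⊕b25⊕b27⊕b29⊕b31 = 0⊕1⊕0⊕1⊕0⊕0⊕0⊕1⊕1⊕1⊕0⊕1⊕1⊕1⊕0⊕0 = 0
s2: b2⊕b3⊕b6⊕b7⊕b10⊕b11⊕b14⊕b15⊕b18⊕b19⊕b22⊕b23⊕b26⊕b27⊕b30⊕b31 = 1⊕1⊕0⊕1⊕1⊕0⊕1⊕1⊕0⊕1⊕0⊕1⊕0⊕1⊕0⊕0 = 1
s4: b4⊕b5⊕b6⊕b7⊕b12⊕b13⊕b14⊕b15⊕b20⊕b21⊕b22⊕b23⊕b28⊕b29⊕b30⊕b31 = 0⊕0⊕0⊕1⊕1⊕0⊕1⊕1⊕1⊕0⊕0⊕1⊕1⊕0⊕0⊕0 = 1
s8: b8⊕b9⊕b10⊕b11⊕b12⊕b13⊕b14⊕b15⊕b24⊕b25⊕b26⊕b27⊕b28⊕b29⊕b30⊕b31 = 1⊕0⊕1⊕0⊕1⊕0⊕1⊕1⊕0⊕1⊕0⊕1⊕1⊕0⊕0⊕0 = 0
s16: b16⊕b17⊕b18⊕b19⊕b20⊕b21⊕b22⊕b23⊕b24⊕b25⊕b26⊕b27⊕b28⊕b29⊕b30⊕b31 = 1⊕1⊕0⊕1⊕1⊕0⊕0⊕1⊕0⊕1⊕0⊕1⊕1⊕0⊕0⊕0 = 0
Syndrome (s16...s1) = 00110 → position 6.
Flip bit 6: corrected codeword = 0110011101010111101100101011000
Data bits at positions 3,5,6,7,9,10,11,12,13,14,15,17,18,19,20,21,22,23,24,25,26,27,28,29,30,31: 10110101011101100101011000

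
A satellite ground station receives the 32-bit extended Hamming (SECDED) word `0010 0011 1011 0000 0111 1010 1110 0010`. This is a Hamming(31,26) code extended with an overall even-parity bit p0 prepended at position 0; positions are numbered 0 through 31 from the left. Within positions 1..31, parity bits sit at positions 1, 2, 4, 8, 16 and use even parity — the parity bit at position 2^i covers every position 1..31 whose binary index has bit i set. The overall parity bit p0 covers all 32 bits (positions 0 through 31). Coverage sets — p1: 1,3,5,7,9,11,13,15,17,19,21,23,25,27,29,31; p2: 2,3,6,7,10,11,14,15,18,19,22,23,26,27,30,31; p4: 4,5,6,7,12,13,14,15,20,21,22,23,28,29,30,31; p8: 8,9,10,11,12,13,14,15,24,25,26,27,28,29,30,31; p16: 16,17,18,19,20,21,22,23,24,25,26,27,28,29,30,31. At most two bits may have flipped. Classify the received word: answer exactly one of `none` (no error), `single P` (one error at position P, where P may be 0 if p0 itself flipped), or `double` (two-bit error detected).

single 29

s1: b1⊕b3⊕b5⊕b7⊕b9⊕b11⊕b13⊕b15⊕b17⊕b19⊕b21⊕b23⊕b25⊕b27⊕b29⊕b31 = 0⊕0⊕0⊕1⊕0⊕1⊕0⊕0⊕1⊕1⊕0⊕0⊕1⊕0⊕0⊕0 = 1
s2: b2⊕b3⊕b6⊕b7⊕b10⊕b11⊕b14⊕b15⊕b18⊕b19⊕b22⊕b23⊕b26⊕b27⊕b30⊕b31 = 1⊕0⊕1⊕1⊕1⊕1⊕0⊕0⊕1⊕1⊕1⊕0⊕1⊕0⊕1⊕0 = 0
s4: b4⊕b5⊕b6⊕b7⊕b12⊕b13⊕b14⊕b15⊕b20⊕b21⊕b22⊕b23⊕b28⊕b29⊕b30⊕b31 = 0⊕0⊕1⊕1⊕0⊕0⊕0⊕0⊕1⊕0⊕1⊕0⊕0⊕0⊕1⊕0 = 1
s8: b8⊕b9⊕b10⊕b11⊕b12⊕b13⊕b14⊕b15⊕b24⊕b25⊕b26⊕b27⊕b28⊕b29⊕b30⊕b31 = 1⊕0⊕1⊕1⊕0⊕0⊕0⊕0⊕1⊕1⊕1⊕0⊕0⊕0⊕1⊕0 = 1
s16: b16⊕b17⊕b18⊕b19⊕b20⊕b21⊕b22⊕b23⊕b24⊕b25⊕b26⊕b27⊕b28⊕b29⊕b30⊕b31 = 0⊕1⊕1⊕1⊕1⊕0⊕1⊕0⊕1⊕1⊕1⊕0⊕0⊕0⊕1⊕0 = 1
Syndrome (s16...s1) = 11101 → position 29.
Overall parity (XOR of all 32 bits, including p0): 0⊕0⊕1⊕0⊕0⊕0⊕1⊕1⊕1⊕0⊕1⊕1⊕0⊕0⊕0⊕0⊕0⊕1⊕1⊕1⊕1⊕0⊕1⊕0⊕1⊕1⊕1⊕0⊕0⊕0⊕1⊕0 = 1
Overall=1, syndrome position=29 → single-bit error at position 29.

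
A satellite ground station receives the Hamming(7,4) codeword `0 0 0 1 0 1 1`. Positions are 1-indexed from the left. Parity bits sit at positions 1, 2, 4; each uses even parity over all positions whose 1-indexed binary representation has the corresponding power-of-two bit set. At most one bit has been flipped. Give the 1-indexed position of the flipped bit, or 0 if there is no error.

s1: b1⊕b3⊕b5⊕b7 = 0⊕0⊕0⊕1 = 1
s2: b2⊕b3⊕b6⊕b7 = 0⊕0⊕1⊕1 = 0
s4: b4⊕b5⊕b6⊕b7 = 1⊕0⊕1⊕1 = 1
Syndrome (s4...s1) = 101 → position 5.

5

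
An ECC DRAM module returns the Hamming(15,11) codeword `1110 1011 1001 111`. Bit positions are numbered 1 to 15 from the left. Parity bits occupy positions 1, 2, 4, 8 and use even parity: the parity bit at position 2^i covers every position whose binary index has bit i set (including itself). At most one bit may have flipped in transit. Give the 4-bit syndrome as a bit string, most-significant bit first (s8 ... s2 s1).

0011

s1: b1⊕b3⊕b5⊕b7⊕b9⊕b11⊕b13⊕b15 = 1⊕1⊕1⊕1⊕1⊕0⊕1⊕1 = 1
s2: b2⊕b3⊕b6⊕b7⊕b10⊕b11⊕b14⊕b15 = 1⊕1⊕0⊕1⊕0⊕0⊕1⊕1 = 1
s4: b4⊕b5⊕b6⊕b7⊕b12⊕b13⊕b14⊕b15 = 0⊕1⊕0⊕1⊕1⊕1⊕1⊕1 = 0
s8: b8⊕b9⊕b10⊕b11⊕b12⊕b13⊕b14⊕b15 = 1⊕1⊕0⊕0⊕1⊕1⊕1⊕1 = 0
Syndrome (s8...s1) = 0011 → position 3.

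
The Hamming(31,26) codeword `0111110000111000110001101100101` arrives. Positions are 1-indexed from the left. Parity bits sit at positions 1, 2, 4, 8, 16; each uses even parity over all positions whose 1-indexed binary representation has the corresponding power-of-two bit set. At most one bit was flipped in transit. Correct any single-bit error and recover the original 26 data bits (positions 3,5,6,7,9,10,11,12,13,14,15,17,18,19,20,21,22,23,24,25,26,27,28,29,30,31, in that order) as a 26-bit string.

11100011101110001101100101

s1: b1⊕b3⊕b5⊕b7⊕b9⊕b11⊕b13⊕b15⊕b17⊕b19⊕b21⊕b23⊕b25⊕b27⊕b29⊕b31 = 0⊕1⊕1⊕0⊕0⊕1⊕1⊕0⊕1⊕0⊕0⊕1⊕1⊕0⊕1⊕1 = 1
s2: b2⊕b3⊕b6⊕b7⊕b10⊕b11⊕b14⊕b15⊕b18⊕b19⊕b22⊕b23⊕b26⊕b27⊕b30⊕b31 = 1⊕1⊕1⊕0⊕0⊕1⊕0⊕0⊕1⊕0⊕1⊕1⊕1⊕0⊕0⊕1 = 1
s4: b4⊕b5⊕b6⊕b7⊕b12⊕b13⊕b14⊕b15⊕b20⊕b21⊕b22⊕b23⊕b28⊕b29⊕b30⊕b31 = 1⊕1⊕1⊕0⊕1⊕1⊕0⊕0⊕0⊕0⊕1⊕1⊕0⊕1⊕0⊕1 = 1
s8: b8⊕b9⊕b10⊕b11⊕b12⊕b13⊕b14⊕b15⊕b24⊕b25⊕b26⊕b27⊕b28⊕b29⊕b30⊕b31 = 0⊕0⊕0⊕1⊕1⊕1⊕0⊕0⊕0⊕1⊕1⊕0⊕0⊕1⊕0⊕1 = 1
s16: b16⊕b17⊕b18⊕b19⊕b20⊕b21⊕b22⊕b23⊕b24⊕b25⊕b26⊕b27⊕b28⊕b29⊕b30⊕b31 = 0⊕1⊕1⊕0⊕0⊕0⊕1⊕1⊕0⊕1⊕1⊕0⊕0⊕1⊕0⊕1 = 0
Syndrome (s16...s1) = 01111 → position 15.
Flip bit 15: corrected codeword = 0111110000111010110001101100101
Data bits at positions 3,5,6,7,9,10,11,12,13,14,15,17,18,19,20,21,22,23,24,25,26,27,28,29,30,31: 11100011101110001101100101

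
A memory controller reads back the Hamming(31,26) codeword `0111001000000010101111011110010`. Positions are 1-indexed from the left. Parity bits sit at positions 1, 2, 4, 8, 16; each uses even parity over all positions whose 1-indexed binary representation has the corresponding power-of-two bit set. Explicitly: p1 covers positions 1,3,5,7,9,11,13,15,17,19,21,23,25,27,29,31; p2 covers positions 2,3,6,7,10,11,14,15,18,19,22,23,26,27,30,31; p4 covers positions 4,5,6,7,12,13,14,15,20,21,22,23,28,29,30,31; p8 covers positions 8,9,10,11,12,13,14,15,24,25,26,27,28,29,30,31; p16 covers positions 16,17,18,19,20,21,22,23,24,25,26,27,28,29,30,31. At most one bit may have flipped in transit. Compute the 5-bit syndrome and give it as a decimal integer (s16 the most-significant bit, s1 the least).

6

s1: b1⊕b3⊕b5⊕b7⊕b9⊕b11⊕b13⊕b15⊕b17⊕b19⊕b21⊕b23⊕b25⊕b27⊕b29⊕b31 = 0⊕1⊕0⊕1⊕0⊕0⊕0⊕1⊕1⊕1⊕1⊕0⊕1⊕1⊕0⊕0 = 0
s2: b2⊕b3⊕b6⊕b7⊕b10⊕b11⊕b14⊕b15⊕b18⊕b19⊕b22⊕b23⊕b26⊕b27⊕b30⊕b31 = 1⊕1⊕0⊕1⊕0⊕0⊕0⊕1⊕0⊕1⊕1⊕0⊕1⊕1⊕1⊕0 = 1
s4: b4⊕b5⊕b6⊕b7⊕b12⊕b13⊕b14⊕b15⊕b20⊕b21⊕b22⊕b23⊕b28⊕b29⊕b30⊕b31 = 1⊕0⊕0⊕1⊕0⊕0⊕0⊕1⊕1⊕1⊕1⊕0⊕0⊕0⊕1⊕0 = 1
s8: b8⊕b9⊕b10⊕b11⊕b12⊕b13⊕b14⊕b15⊕b24⊕b25⊕b26⊕b27⊕b28⊕b29⊕b30⊕b31 = 0⊕0⊕0⊕0⊕0⊕0⊕0⊕1⊕1⊕1⊕1⊕1⊕0⊕0⊕1⊕0 = 0
s16: b16⊕b17⊕b18⊕b19⊕b20⊕b21⊕b22⊕b23⊕b24⊕b25⊕b26⊕b27⊕b28⊕b29⊕b30⊕b31 = 0⊕1⊕0⊕1⊕1⊕1⊕1⊕0⊕1⊕1⊕1⊕1⊕0⊕0⊕1⊕0 = 0
Syndrome (s16...s1) = 00110 → position 6.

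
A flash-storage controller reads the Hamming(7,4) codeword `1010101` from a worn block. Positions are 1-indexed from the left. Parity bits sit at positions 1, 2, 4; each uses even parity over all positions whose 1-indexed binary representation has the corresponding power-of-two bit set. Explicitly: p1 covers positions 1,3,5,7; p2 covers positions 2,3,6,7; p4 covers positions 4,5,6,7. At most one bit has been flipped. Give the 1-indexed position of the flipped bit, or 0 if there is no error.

0

s1: b1⊕b3⊕b5⊕b7 = 1⊕1⊕1⊕1 = 0
s2: b2⊕b3⊕b6⊕b7 = 0⊕1⊕0⊕1 = 0
s4: b4⊕b5⊕b6⊕b7 = 0⊕1⊕0⊕1 = 0
Syndrome (s4...s1) = 000 → position 0 (no error).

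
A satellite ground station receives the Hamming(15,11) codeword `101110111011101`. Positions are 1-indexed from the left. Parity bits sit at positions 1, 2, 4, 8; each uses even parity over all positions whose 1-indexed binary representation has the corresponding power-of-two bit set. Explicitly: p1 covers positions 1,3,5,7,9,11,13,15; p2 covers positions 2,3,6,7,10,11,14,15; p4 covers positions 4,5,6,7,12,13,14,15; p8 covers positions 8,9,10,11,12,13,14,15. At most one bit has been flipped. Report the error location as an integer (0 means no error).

s1: b1⊕b3⊕b5⊕b7⊕b9⊕b11⊕b13⊕b15 = 1⊕1⊕1⊕1⊕1⊕1⊕1⊕1 = 0
s2: b2⊕b3⊕b6⊕b7⊕b10⊕b11⊕b14⊕b15 = 0⊕1⊕0⊕1⊕0⊕1⊕0⊕1 = 0
s4: b4⊕b5⊕b6⊕b7⊕b12⊕b13⊕b14⊕b15 = 1⊕1⊕0⊕1⊕1⊕1⊕0⊕1 = 0
s8: b8⊕b9⊕b10⊕b11⊕b12⊕b13⊕b14⊕b15 = 1⊕1⊕0⊕1⊕1⊕1⊕0⊕1 = 0
Syndrome (s8...s1) = 0000 → position 0 (no error).

0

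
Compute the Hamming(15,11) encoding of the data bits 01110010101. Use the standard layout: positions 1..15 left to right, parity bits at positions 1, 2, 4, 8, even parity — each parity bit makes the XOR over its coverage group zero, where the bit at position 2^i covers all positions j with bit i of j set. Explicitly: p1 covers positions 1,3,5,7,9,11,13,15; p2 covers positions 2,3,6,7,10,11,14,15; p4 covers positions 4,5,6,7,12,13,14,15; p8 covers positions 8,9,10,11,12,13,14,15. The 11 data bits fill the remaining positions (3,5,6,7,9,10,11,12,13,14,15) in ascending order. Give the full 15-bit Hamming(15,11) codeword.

Place data bits at non-power-of-two positions: b3=0, b5=1, b6=1, b7=1, b9=0, b10=0, b11=1, b12=0, b13=1, b14=0, b15=1.
p1 = XOR of data positions {3,5,7,9,11,13,15} = 0⊕1⊕1⊕0⊕1⊕1⊕1 = 1
p2 = XOR of data positions {3,6,7,10,11,14,15} = 0⊕1⊕1⊕0⊕1⊕0⊕1 = 0
p4 = XOR of data positions {5,6,7,12,13,14,15} = 1⊕1⊕1⊕0⊕1⊕0⊕1 = 1
p8 = XOR of data positions {9,10,11,12,13,14,15} = 0⊕0⊕1⊕0⊕1⊕0⊕1 = 1
Codeword b1..b15 = 100111110010101

100111110010101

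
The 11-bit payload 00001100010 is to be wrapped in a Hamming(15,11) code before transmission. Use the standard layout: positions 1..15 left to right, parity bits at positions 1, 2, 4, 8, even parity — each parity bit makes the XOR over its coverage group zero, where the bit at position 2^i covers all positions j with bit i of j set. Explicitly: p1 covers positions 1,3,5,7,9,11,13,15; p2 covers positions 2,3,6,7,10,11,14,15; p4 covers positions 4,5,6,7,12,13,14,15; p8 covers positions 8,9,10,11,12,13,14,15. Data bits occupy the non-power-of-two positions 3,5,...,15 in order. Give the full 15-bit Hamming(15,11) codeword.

100100011100010

Place data bits at non-power-of-two positions: b3=0, b5=0, b6=0, b7=0, b9=1, b10=1, b11=0, b12=0, b13=0, b14=1, b15=0.
p1 = XOR of data positions {3,5,7,9,11,13,15} = 0⊕0⊕0⊕1⊕0⊕0⊕0 = 1
p2 = XOR of data positions {3,6,7,10,11,14,15} = 0⊕0⊕0⊕1⊕0⊕1⊕0 = 0
p4 = XOR of data positions {5,6,7,12,13,14,15} = 0⊕0⊕0⊕0⊕0⊕1⊕0 = 1
p8 = XOR of data positions {9,10,11,12,13,14,15} = 1⊕1⊕0⊕0⊕0⊕1⊕0 = 1
Codeword b1..b15 = 100100011100010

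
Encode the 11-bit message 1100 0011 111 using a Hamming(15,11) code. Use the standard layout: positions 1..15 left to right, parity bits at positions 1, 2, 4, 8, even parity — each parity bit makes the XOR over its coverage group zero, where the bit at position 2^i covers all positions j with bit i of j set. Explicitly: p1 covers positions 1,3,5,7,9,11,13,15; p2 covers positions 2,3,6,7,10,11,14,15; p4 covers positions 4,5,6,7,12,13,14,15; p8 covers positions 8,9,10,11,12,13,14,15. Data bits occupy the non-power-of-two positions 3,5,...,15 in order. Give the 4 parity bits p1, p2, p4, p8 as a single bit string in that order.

Place data bits at non-power-of-two positions: b3=1, b5=1, b6=0, b7=0, b9=0, b10=0, b11=1, b12=1, b13=1, b14=1, b15=1.
p1 = XOR of data positions {3,5,7,9,11,13,15} = 1⊕1⊕0⊕0⊕1⊕1⊕1 = 1
p2 = XOR of data positions {3,6,7,10,11,14,15} = 1⊕0⊕0⊕0⊕1⊕1⊕1 = 0
p4 = XOR of data positions {5,6,7,12,13,14,15} = 1⊕0⊕0⊕1⊕1⊕1⊕1 = 1
p8 = XOR of data positions {9,10,11,12,13,14,15} = 0⊕0⊕1⊕1⊕1⊕1⊕1 = 1
Parity bits p1,p2,p4,p8 = 1011

1011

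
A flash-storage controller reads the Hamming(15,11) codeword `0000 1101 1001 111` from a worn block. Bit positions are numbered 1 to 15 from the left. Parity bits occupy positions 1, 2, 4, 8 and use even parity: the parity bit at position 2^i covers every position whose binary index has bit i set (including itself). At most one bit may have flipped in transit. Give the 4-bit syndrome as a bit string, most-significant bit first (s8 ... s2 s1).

0010

s1: b1⊕b3⊕b5⊕b7⊕b9⊕b11⊕b13⊕b15 = 0⊕0⊕1⊕0⊕1⊕0⊕1⊕1 = 0
s2: b2⊕b3⊕b6⊕b7⊕b10⊕b11⊕b14⊕b15 = 0⊕0⊕1⊕0⊕0⊕0⊕1⊕1 = 1
s4: b4⊕b5⊕b6⊕b7⊕b12⊕b13⊕b14⊕b15 = 0⊕1⊕1⊕0⊕1⊕1⊕1⊕1 = 0
s8: b8⊕b9⊕b10⊕b11⊕b12⊕b13⊕b14⊕b15 = 1⊕1⊕0⊕0⊕1⊕1⊕1⊕1 = 0
Syndrome (s8...s1) = 0010 → position 2.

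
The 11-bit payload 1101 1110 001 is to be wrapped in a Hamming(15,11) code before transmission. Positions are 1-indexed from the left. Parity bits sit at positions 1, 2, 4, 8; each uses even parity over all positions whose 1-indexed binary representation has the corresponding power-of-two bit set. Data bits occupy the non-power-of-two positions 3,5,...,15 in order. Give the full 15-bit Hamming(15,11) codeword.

Place data bits at non-power-of-two positions: b3=1, b5=1, b6=0, b7=1, b9=1, b10=1, b11=1, b12=0, b13=0, b14=0, b15=1.
p1 = XOR of data positions {3,5,7,9,11,13,15} = 1⊕1⊕1⊕1⊕1⊕0⊕1 = 0
p2 = XOR of data positions {3,6,7,10,11,14,15} = 1⊕0⊕1⊕1⊕1⊕0⊕1 = 1
p4 = XOR of data positions {5,6,7,12,13,14,15} = 1⊕0⊕1⊕0⊕0⊕0⊕1 = 1
p8 = XOR of data positions {9,10,11,12,13,14,15} = 1⊕1⊕1⊕0⊕0⊕0⊕1 = 0
Codeword b1..b15 = 011110101110001

011110101110001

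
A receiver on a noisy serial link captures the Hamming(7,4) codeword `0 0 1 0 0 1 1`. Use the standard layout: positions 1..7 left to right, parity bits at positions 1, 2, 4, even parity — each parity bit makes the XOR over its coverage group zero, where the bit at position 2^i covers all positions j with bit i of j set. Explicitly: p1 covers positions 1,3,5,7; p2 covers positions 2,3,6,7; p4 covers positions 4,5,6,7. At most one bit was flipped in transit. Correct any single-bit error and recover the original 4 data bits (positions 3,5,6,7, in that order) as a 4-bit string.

1011

s1: b1⊕b3⊕b5⊕b7 = 0⊕1⊕0⊕1 = 0
s2: b2⊕b3⊕b6⊕b7 = 0⊕1⊕1⊕1 = 1
s4: b4⊕b5⊕b6⊕b7 = 0⊕0⊕1⊕1 = 0
Syndrome (s4...s1) = 010 → position 2.
Flip bit 2: corrected codeword = 0110011
Data bits at positions 3,5,6,7: 1011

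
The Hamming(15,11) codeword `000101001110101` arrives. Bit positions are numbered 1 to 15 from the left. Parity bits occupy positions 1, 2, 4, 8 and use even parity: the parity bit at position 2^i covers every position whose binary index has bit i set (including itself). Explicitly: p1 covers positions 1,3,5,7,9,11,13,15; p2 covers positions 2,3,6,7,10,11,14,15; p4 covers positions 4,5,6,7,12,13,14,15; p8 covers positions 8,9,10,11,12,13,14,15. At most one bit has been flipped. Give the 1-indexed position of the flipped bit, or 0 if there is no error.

s1: b1⊕b3⊕b5⊕b7⊕b9⊕b11⊕b13⊕b15 = 0⊕0⊕0⊕0⊕1⊕1⊕1⊕1 = 0
s2: b2⊕b3⊕b6⊕b7⊕b10⊕b11⊕b14⊕b15 = 0⊕0⊕1⊕0⊕1⊕1⊕0⊕1 = 0
s4: b4⊕b5⊕b6⊕b7⊕b12⊕b13⊕b14⊕b15 = 1⊕0⊕1⊕0⊕0⊕1⊕0⊕1 = 0
s8: b8⊕b9⊕b10⊕b11⊕b12⊕b13⊕b14⊕b15 = 0⊕1⊕1⊕1⊕0⊕1⊕0⊕1 = 1
Syndrome (s8...s1) = 1000 → position 8.

8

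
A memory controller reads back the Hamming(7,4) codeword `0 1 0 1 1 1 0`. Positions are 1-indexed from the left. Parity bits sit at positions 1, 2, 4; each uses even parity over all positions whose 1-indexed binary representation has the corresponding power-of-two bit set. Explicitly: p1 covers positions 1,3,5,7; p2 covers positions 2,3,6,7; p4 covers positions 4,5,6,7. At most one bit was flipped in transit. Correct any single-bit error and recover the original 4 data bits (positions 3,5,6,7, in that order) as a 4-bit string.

0010

s1: b1⊕b3⊕b5⊕b7 = 0⊕0⊕1⊕0 = 1
s2: b2⊕b3⊕b6⊕b7 = 1⊕0⊕1⊕0 = 0
s4: b4⊕b5⊕b6⊕b7 = 1⊕1⊕1⊕0 = 1
Syndrome (s4...s1) = 101 → position 5.
Flip bit 5: corrected codeword = 0101010
Data bits at positions 3,5,6,7: 0010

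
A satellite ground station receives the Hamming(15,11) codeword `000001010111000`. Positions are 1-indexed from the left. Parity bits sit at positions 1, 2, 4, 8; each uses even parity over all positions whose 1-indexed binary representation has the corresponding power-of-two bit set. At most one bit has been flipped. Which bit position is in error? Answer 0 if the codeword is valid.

3

s1: b1⊕b3⊕b5⊕b7⊕b9⊕b11⊕b13⊕b15 = 0⊕0⊕0⊕0⊕0⊕1⊕0⊕0 = 1
s2: b2⊕b3⊕b6⊕b7⊕b10⊕b11⊕b14⊕b15 = 0⊕0⊕1⊕0⊕1⊕1⊕0⊕0 = 1
s4: b4⊕b5⊕b6⊕b7⊕b12⊕b13⊕b14⊕b15 = 0⊕0⊕1⊕0⊕1⊕0⊕0⊕0 = 0
s8: b8⊕b9⊕b10⊕b11⊕b12⊕b13⊕b14⊕b15 = 1⊕0⊕1⊕1⊕1⊕0⊕0⊕0 = 0
Syndrome (s8...s1) = 0011 → position 3.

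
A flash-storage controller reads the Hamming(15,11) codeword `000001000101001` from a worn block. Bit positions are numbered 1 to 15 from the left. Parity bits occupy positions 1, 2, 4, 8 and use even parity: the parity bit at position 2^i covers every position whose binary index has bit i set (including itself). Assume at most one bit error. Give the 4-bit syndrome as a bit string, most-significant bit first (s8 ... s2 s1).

1111

s1: b1⊕b3⊕b5⊕b7⊕b9⊕b11⊕b13⊕b15 = 0⊕0⊕0⊕0⊕0⊕0⊕0⊕1 = 1
s2: b2⊕b3⊕b6⊕b7⊕b10⊕b11⊕b14⊕b15 = 0⊕0⊕1⊕0⊕1⊕0⊕0⊕1 = 1
s4: b4⊕b5⊕b6⊕b7⊕b12⊕b13⊕b14⊕b15 = 0⊕0⊕1⊕0⊕1⊕0⊕0⊕1 = 1
s8: b8⊕b9⊕b10⊕b11⊕b12⊕b13⊕b14⊕b15 = 0⊕0⊕1⊕0⊕1⊕0⊕0⊕1 = 1
Syndrome (s8...s1) = 1111 → position 15.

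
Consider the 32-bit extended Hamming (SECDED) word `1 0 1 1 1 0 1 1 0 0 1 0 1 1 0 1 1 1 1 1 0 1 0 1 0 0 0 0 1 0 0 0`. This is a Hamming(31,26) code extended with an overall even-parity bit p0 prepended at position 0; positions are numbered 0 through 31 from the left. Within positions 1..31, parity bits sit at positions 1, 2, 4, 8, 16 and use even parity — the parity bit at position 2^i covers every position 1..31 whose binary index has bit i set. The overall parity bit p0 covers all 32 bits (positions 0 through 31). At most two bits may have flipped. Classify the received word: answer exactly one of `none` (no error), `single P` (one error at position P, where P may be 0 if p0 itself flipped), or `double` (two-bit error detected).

s1: b1⊕b3⊕b5⊕b7⊕b9⊕b11⊕b13⊕b15⊕b17⊕b19⊕b21⊕b23⊕b25⊕b27⊕b29⊕b31 = 0⊕1⊕0⊕1⊕0⊕0⊕1⊕1⊕1⊕1⊕1⊕1⊕0⊕0⊕0⊕0 = 0
s2: b2⊕b3⊕b6⊕b7⊕b10⊕b11⊕b14⊕b15⊕b18⊕b19⊕b22⊕b23⊕b26⊕b27⊕b30⊕b31 = 1⊕1⊕1⊕1⊕1⊕0⊕0⊕1⊕1⊕1⊕0⊕1⊕0⊕0⊕0⊕0 = 1
s4: b4⊕b5⊕b6⊕b7⊕b12⊕b13⊕b14⊕b15⊕b20⊕b21⊕b22⊕b23⊕b28⊕b29⊕b30⊕b31 = 1⊕0⊕1⊕1⊕1⊕1⊕0⊕1⊕0⊕1⊕0⊕1⊕1⊕0⊕0⊕0 = 1
s8: b8⊕b9⊕b10⊕b11⊕b12⊕b13⊕b14⊕b15⊕b24⊕b25⊕b26⊕b27⊕b28⊕b29⊕b30⊕b31 = 0⊕0⊕1⊕0⊕1⊕1⊕0⊕1⊕0⊕0⊕0⊕0⊕1⊕0⊕0⊕0 = 1
s16: b16⊕b17⊕b18⊕b19⊕b20⊕b21⊕b22⊕b23⊕b24⊕b25⊕b26⊕b27⊕b28⊕b29⊕b30⊕b31 = 1⊕1⊕1⊕1⊕0⊕1⊕0⊕1⊕0⊕0⊕0⊕0⊕1⊕0⊕0⊕0 = 1
Syndrome (s16...s1) = 11110 → position 30.
Overall parity (XOR of all 32 bits, including p0): 1⊕0⊕1⊕1⊕1⊕0⊕1⊕1⊕0⊕0⊕1⊕0⊕1⊕1⊕0⊕1⊕1⊕1⊕1⊕1⊕0⊕1⊕0⊕1⊕0⊕0⊕0⊕0⊕1⊕0⊕0⊕0 = 1
Overall=1, syndrome position=30 → single-bit error at position 30.

single 30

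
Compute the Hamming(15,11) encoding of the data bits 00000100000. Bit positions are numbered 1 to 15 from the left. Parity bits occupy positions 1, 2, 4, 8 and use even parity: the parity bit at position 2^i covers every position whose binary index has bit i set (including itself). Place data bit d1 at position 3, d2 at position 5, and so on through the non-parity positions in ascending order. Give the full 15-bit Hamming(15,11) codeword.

010000010100000

Place data bits at non-power-of-two positions: b3=0, b5=0, b6=0, b7=0, b9=0, b10=1, b11=0, b12=0, b13=0, b14=0, b15=0.
p1 = XOR of data positions {3,5,7,9,11,13,15} = 0⊕0⊕0⊕0⊕0⊕0⊕0 = 0
p2 = XOR of data positions {3,6,7,10,11,14,15} = 0⊕0⊕0⊕1⊕0⊕0⊕0 = 1
p4 = XOR of data positions {5,6,7,12,13,14,15} = 0⊕0⊕0⊕0⊕0⊕0⊕0 = 0
p8 = XOR of data positions {9,10,11,12,13,14,15} = 0⊕1⊕0⊕0⊕0⊕0⊕0 = 1
Codeword b1..b15 = 010000010100000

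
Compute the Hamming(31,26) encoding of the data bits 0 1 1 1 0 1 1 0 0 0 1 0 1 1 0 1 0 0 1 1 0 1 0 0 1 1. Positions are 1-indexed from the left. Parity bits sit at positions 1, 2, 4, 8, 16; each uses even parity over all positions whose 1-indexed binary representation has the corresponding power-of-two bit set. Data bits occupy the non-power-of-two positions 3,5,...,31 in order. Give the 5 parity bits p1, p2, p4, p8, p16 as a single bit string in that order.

10100

Place data bits at non-power-of-two positions: b3=0, b5=1, b6=1, b7=1, b9=0, b10=1, b11=1, b12=0, b13=0, b14=0, b15=1, b17=0, b18=1, b19=1, b20=0, b21=1, b22=0, b23=0, b24=1, b25=1, b26=0, b27=1, b28=0, b29=0, b30=1, b31=1.
p1 = XOR of data positions {3,5,7,9,11,13,15,17,19,21,23,25,27,29,31} = 0⊕1⊕1⊕0⊕1⊕0⊕1⊕0⊕1⊕1⊕0⊕1⊕1⊕0⊕1 = 1
p2 = XOR of data positions {3,6,7,10,11,14,15,18,19,22,23,26,27,30,31} = 0⊕1⊕1⊕1⊕1⊕0⊕1⊕1⊕1⊕0⊕0⊕0⊕1⊕1⊕1 = 0
p4 = XOR of data positions {5,6,7,12,13,14,15,20,21,22,23,28,29,30,31} = 1⊕1⊕1⊕0⊕0⊕0⊕1⊕0⊕1⊕0⊕0⊕0⊕0⊕1⊕1 = 1
p8 = XOR of data positions {9,10,11,12,13,14,15,24,25,26,27,28,29,30,31} = 0⊕1⊕1⊕0⊕0⊕0⊕1⊕1⊕1⊕0⊕1⊕0⊕0⊕1⊕1 = 0
p16 = XOR of data positions {17,18,19,20,21,22,23,24,25,26,27,28,29,30,31} = 0⊕1⊕1⊕0⊕1⊕0⊕0⊕1⊕1⊕0⊕1⊕0⊕0⊕1⊕1 = 0
Parity bits p1,p2,p4,p8,p16 = 10100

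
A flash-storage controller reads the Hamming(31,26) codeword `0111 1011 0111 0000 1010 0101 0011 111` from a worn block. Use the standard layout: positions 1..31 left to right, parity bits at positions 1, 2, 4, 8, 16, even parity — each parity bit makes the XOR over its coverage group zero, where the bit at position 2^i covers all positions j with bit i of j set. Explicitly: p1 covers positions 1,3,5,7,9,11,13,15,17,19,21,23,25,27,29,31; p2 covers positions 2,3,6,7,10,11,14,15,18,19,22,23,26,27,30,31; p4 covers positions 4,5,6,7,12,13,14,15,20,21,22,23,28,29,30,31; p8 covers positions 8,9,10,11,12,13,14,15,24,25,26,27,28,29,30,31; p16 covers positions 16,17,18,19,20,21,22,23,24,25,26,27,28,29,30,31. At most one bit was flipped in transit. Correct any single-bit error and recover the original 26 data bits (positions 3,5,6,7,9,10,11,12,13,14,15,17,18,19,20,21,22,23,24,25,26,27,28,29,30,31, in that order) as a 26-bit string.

s1: b1⊕b3⊕b5⊕b7⊕b9⊕b11⊕b13⊕b15⊕b17⊕b19⊕b21⊕b23⊕b25⊕b27⊕b29⊕b31 = 0⊕1⊕1⊕1⊕0⊕1⊕0⊕0⊕1⊕1⊕0⊕0⊕0⊕1⊕1⊕1 = 1
s2: b2⊕b3⊕b6⊕b7⊕b10⊕b11⊕b14⊕b15⊕b18⊕b19⊕b22⊕b23⊕b26⊕b27⊕b30⊕b31 = 1⊕1⊕0⊕1⊕1⊕1⊕0⊕0⊕0⊕1⊕1⊕0⊕0⊕1⊕1⊕1 = 0
s4: b4⊕b5⊕b6⊕b7⊕b12⊕b13⊕b14⊕b15⊕b20⊕b21⊕b22⊕b23⊕b28⊕b29⊕b30⊕b31 = 1⊕1⊕0⊕1⊕1⊕0⊕0⊕0⊕0⊕0⊕1⊕0⊕1⊕1⊕1⊕1 = 1
s8: b8⊕b9⊕b10⊕b11⊕b12⊕b13⊕b14⊕b15⊕b24⊕b25⊕b26⊕b27⊕b28⊕b29⊕b30⊕b31 = 1⊕0⊕1⊕1⊕1⊕0⊕0⊕0⊕1⊕0⊕0⊕1⊕1⊕1⊕1⊕1 = 0
s16: b16⊕b17⊕b18⊕b19⊕b20⊕b21⊕b22⊕b23⊕b24⊕b25⊕b26⊕b27⊕b28⊕b29⊕b30⊕b31 = 0⊕1⊕0⊕1⊕0⊕0⊕1⊕0⊕1⊕0⊕0⊕1⊕1⊕1⊕1⊕1 = 1
Syndrome (s16...s1) = 10101 → position 21.
Flip bit 21: corrected codeword = 0111101101110000101011010011111
Data bits at positions 3,5,6,7,9,10,11,12,13,14,15,17,18,19,20,21,22,23,24,25,26,27,28,29,30,31: 11010111000101011010011111

11010111000101011010011111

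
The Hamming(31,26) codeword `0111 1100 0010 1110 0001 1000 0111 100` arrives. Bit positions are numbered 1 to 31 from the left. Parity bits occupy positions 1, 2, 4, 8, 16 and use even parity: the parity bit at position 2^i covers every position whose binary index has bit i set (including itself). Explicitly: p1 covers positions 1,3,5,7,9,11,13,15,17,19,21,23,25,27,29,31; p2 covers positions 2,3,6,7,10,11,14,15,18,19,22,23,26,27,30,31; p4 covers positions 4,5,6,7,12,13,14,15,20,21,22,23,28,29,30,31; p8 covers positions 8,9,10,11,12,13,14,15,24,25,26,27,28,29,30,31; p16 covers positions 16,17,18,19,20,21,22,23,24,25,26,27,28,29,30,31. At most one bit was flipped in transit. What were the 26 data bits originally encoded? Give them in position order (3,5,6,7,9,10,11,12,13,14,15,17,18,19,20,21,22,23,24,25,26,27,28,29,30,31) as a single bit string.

s1: b1⊕b3⊕b5⊕b7⊕b9⊕b11⊕b13⊕b15⊕b17⊕b19⊕b21⊕b23⊕b25⊕b27⊕b29⊕b31 = 0⊕1⊕1⊕0⊕0⊕1⊕1⊕1⊕0⊕0⊕1⊕0⊕0⊕1⊕1⊕0 = 0
s2: b2⊕b3⊕b6⊕b7⊕b10⊕b11⊕b14⊕b15⊕b18⊕b19⊕b22⊕b23⊕b26⊕b27⊕b30⊕b31 = 1⊕1⊕1⊕0⊕0⊕1⊕1⊕1⊕0⊕0⊕0⊕0⊕1⊕1⊕0⊕0 = 0
s4: b4⊕b5⊕b6⊕b7⊕b12⊕b13⊕b14⊕b15⊕b20⊕b21⊕b22⊕b23⊕b28⊕b29⊕b30⊕b31 = 1⊕1⊕1⊕0⊕0⊕1⊕1⊕1⊕1⊕1⊕0⊕0⊕1⊕1⊕0⊕0 = 0
s8: b8⊕b9⊕b10⊕b11⊕b12⊕b13⊕b14⊕b15⊕b24⊕b25⊕b26⊕b27⊕b28⊕b29⊕b30⊕b31 = 0⊕0⊕0⊕1⊕0⊕1⊕1⊕1⊕0⊕0⊕1⊕1⊕1⊕1⊕0⊕0 = 0
s16: b16⊕b17⊕b18⊕b19⊕b20⊕b21⊕b22⊕b23⊕b24⊕b25⊕b26⊕b27⊕b28⊕b29⊕b30⊕b31 = 0⊕0⊕0⊕0⊕1⊕1⊕0⊕0⊕0⊕0⊕1⊕1⊕1⊕1⊕0⊕0 = 0
Syndrome (s16...s1) = 00000 → position 0 (no error).
No correction needed.
Data bits at positions 3,5,6,7,9,10,11,12,13,14,15,17,18,19,20,21,22,23,24,25,26,27,28,29,30,31: 11100010111000110000111100

11100010111000110000111100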